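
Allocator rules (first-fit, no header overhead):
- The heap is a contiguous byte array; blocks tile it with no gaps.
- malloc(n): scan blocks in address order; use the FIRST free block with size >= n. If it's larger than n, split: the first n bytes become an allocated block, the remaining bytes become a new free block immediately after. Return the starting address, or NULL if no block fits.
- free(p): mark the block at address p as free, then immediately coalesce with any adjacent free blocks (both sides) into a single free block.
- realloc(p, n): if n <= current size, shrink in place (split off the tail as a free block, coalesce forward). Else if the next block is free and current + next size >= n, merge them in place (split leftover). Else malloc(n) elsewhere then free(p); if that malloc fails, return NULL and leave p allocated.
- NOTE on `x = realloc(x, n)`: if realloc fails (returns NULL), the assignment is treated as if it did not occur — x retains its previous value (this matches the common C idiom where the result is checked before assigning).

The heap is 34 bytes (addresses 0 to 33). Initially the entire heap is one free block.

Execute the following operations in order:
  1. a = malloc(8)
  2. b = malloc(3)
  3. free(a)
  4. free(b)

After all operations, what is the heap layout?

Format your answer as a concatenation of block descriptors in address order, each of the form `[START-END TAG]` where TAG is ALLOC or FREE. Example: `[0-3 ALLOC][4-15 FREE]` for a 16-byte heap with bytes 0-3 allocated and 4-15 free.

Answer: [0-33 FREE]

Derivation:
Op 1: a = malloc(8) -> a = 0; heap: [0-7 ALLOC][8-33 FREE]
Op 2: b = malloc(3) -> b = 8; heap: [0-7 ALLOC][8-10 ALLOC][11-33 FREE]
Op 3: free(a) -> (freed a); heap: [0-7 FREE][8-10 ALLOC][11-33 FREE]
Op 4: free(b) -> (freed b); heap: [0-33 FREE]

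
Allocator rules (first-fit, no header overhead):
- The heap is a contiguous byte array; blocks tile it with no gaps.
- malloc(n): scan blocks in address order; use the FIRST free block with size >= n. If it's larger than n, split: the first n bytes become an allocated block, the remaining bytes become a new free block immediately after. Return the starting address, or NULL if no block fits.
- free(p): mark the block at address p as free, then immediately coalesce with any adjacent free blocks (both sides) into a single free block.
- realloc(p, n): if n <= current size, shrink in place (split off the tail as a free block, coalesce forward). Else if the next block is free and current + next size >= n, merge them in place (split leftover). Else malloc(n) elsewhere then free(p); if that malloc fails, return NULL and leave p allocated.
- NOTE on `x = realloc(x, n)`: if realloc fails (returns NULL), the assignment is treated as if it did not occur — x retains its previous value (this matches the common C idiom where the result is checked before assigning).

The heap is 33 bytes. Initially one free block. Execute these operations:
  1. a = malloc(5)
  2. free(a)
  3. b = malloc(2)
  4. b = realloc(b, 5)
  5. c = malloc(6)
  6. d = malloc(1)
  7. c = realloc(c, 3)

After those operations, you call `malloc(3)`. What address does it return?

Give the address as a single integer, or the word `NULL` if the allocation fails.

Answer: 8

Derivation:
Op 1: a = malloc(5) -> a = 0; heap: [0-4 ALLOC][5-32 FREE]
Op 2: free(a) -> (freed a); heap: [0-32 FREE]
Op 3: b = malloc(2) -> b = 0; heap: [0-1 ALLOC][2-32 FREE]
Op 4: b = realloc(b, 5) -> b = 0; heap: [0-4 ALLOC][5-32 FREE]
Op 5: c = malloc(6) -> c = 5; heap: [0-4 ALLOC][5-10 ALLOC][11-32 FREE]
Op 6: d = malloc(1) -> d = 11; heap: [0-4 ALLOC][5-10 ALLOC][11-11 ALLOC][12-32 FREE]
Op 7: c = realloc(c, 3) -> c = 5; heap: [0-4 ALLOC][5-7 ALLOC][8-10 FREE][11-11 ALLOC][12-32 FREE]
malloc(3): first-fit scan over [0-4 ALLOC][5-7 ALLOC][8-10 FREE][11-11 ALLOC][12-32 FREE] -> 8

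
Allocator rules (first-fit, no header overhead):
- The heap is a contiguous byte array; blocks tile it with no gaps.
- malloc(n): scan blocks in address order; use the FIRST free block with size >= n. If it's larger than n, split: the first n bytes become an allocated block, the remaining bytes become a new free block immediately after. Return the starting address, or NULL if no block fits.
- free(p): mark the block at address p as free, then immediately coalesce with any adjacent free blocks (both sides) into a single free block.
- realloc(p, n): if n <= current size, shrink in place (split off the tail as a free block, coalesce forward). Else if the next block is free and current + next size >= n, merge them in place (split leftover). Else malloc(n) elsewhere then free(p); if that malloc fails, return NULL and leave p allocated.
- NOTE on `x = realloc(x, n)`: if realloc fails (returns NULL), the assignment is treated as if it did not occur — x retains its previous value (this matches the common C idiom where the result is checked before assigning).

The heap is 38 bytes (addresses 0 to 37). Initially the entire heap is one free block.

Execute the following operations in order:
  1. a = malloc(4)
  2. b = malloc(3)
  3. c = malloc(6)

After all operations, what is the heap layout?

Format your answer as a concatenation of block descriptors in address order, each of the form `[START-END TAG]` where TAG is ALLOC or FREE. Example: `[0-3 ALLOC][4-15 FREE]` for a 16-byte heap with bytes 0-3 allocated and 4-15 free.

Op 1: a = malloc(4) -> a = 0; heap: [0-3 ALLOC][4-37 FREE]
Op 2: b = malloc(3) -> b = 4; heap: [0-3 ALLOC][4-6 ALLOC][7-37 FREE]
Op 3: c = malloc(6) -> c = 7; heap: [0-3 ALLOC][4-6 ALLOC][7-12 ALLOC][13-37 FREE]

Answer: [0-3 ALLOC][4-6 ALLOC][7-12 ALLOC][13-37 FREE]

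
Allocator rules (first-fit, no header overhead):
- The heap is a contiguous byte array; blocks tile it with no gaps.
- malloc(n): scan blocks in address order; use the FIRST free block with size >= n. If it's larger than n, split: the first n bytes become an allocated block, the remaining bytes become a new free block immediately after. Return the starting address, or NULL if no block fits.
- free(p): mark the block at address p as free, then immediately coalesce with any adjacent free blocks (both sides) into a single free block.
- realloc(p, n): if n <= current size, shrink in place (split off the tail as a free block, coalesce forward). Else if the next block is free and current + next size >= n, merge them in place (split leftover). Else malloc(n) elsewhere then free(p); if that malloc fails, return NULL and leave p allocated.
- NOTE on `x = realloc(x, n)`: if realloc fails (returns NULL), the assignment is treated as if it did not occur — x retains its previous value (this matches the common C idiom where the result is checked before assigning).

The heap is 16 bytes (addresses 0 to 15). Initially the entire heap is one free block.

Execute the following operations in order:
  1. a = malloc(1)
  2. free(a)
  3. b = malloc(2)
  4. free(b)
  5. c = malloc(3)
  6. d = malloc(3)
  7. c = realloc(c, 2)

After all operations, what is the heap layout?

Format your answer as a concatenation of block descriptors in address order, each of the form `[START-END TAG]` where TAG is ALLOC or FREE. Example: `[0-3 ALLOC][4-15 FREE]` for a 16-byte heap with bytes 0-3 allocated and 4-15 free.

Answer: [0-1 ALLOC][2-2 FREE][3-5 ALLOC][6-15 FREE]

Derivation:
Op 1: a = malloc(1) -> a = 0; heap: [0-0 ALLOC][1-15 FREE]
Op 2: free(a) -> (freed a); heap: [0-15 FREE]
Op 3: b = malloc(2) -> b = 0; heap: [0-1 ALLOC][2-15 FREE]
Op 4: free(b) -> (freed b); heap: [0-15 FREE]
Op 5: c = malloc(3) -> c = 0; heap: [0-2 ALLOC][3-15 FREE]
Op 6: d = malloc(3) -> d = 3; heap: [0-2 ALLOC][3-5 ALLOC][6-15 FREE]
Op 7: c = realloc(c, 2) -> c = 0; heap: [0-1 ALLOC][2-2 FREE][3-5 ALLOC][6-15 FREE]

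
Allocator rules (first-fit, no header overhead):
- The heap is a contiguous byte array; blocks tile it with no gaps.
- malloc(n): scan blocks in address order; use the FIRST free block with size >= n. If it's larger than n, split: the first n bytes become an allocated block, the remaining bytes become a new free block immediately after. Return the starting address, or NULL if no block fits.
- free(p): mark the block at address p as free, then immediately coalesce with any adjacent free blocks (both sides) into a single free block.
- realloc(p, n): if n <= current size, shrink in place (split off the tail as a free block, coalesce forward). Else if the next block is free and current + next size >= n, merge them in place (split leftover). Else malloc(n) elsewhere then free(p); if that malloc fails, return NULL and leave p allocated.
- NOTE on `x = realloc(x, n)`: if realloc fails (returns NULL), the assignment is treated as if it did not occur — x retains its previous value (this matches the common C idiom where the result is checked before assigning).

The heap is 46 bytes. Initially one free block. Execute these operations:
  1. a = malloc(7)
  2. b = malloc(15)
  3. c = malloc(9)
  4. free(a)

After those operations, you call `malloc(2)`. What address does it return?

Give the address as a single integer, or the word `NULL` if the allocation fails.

Answer: 0

Derivation:
Op 1: a = malloc(7) -> a = 0; heap: [0-6 ALLOC][7-45 FREE]
Op 2: b = malloc(15) -> b = 7; heap: [0-6 ALLOC][7-21 ALLOC][22-45 FREE]
Op 3: c = malloc(9) -> c = 22; heap: [0-6 ALLOC][7-21 ALLOC][22-30 ALLOC][31-45 FREE]
Op 4: free(a) -> (freed a); heap: [0-6 FREE][7-21 ALLOC][22-30 ALLOC][31-45 FREE]
malloc(2): first-fit scan over [0-6 FREE][7-21 ALLOC][22-30 ALLOC][31-45 FREE] -> 0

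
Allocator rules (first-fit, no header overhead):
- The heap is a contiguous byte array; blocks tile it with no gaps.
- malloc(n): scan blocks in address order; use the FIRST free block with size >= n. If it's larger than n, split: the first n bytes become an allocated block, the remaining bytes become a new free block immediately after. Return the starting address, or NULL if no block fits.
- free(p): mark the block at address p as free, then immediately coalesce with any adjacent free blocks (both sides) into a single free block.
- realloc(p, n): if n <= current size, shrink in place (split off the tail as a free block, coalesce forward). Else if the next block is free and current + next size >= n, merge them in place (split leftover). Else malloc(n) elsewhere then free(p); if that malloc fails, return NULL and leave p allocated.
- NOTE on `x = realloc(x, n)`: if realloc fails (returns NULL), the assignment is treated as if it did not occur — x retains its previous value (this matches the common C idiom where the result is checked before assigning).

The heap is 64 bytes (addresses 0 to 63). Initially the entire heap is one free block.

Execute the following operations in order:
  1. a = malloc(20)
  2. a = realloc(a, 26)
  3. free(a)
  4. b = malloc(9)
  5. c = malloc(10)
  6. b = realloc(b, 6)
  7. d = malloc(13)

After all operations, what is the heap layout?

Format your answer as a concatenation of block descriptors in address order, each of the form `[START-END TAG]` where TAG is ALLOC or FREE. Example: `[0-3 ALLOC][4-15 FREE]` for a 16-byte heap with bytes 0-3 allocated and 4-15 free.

Op 1: a = malloc(20) -> a = 0; heap: [0-19 ALLOC][20-63 FREE]
Op 2: a = realloc(a, 26) -> a = 0; heap: [0-25 ALLOC][26-63 FREE]
Op 3: free(a) -> (freed a); heap: [0-63 FREE]
Op 4: b = malloc(9) -> b = 0; heap: [0-8 ALLOC][9-63 FREE]
Op 5: c = malloc(10) -> c = 9; heap: [0-8 ALLOC][9-18 ALLOC][19-63 FREE]
Op 6: b = realloc(b, 6) -> b = 0; heap: [0-5 ALLOC][6-8 FREE][9-18 ALLOC][19-63 FREE]
Op 7: d = malloc(13) -> d = 19; heap: [0-5 ALLOC][6-8 FREE][9-18 ALLOC][19-31 ALLOC][32-63 FREE]

Answer: [0-5 ALLOC][6-8 FREE][9-18 ALLOC][19-31 ALLOC][32-63 FREE]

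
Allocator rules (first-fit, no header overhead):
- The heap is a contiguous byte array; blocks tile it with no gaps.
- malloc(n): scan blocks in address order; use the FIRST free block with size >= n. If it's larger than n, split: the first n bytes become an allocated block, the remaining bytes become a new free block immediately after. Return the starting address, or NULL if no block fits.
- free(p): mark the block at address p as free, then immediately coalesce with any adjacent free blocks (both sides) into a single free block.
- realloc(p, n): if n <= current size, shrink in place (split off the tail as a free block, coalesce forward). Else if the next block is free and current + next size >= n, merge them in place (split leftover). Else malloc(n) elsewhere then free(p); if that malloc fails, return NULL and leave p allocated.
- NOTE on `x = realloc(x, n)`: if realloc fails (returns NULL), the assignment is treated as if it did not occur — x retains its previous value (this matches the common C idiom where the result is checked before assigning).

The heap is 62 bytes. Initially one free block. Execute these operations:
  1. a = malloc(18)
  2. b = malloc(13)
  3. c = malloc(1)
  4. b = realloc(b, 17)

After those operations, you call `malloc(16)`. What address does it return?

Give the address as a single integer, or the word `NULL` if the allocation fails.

Op 1: a = malloc(18) -> a = 0; heap: [0-17 ALLOC][18-61 FREE]
Op 2: b = malloc(13) -> b = 18; heap: [0-17 ALLOC][18-30 ALLOC][31-61 FREE]
Op 3: c = malloc(1) -> c = 31; heap: [0-17 ALLOC][18-30 ALLOC][31-31 ALLOC][32-61 FREE]
Op 4: b = realloc(b, 17) -> b = 32; heap: [0-17 ALLOC][18-30 FREE][31-31 ALLOC][32-48 ALLOC][49-61 FREE]
malloc(16): first-fit scan over [0-17 ALLOC][18-30 FREE][31-31 ALLOC][32-48 ALLOC][49-61 FREE] -> NULL

Answer: NULL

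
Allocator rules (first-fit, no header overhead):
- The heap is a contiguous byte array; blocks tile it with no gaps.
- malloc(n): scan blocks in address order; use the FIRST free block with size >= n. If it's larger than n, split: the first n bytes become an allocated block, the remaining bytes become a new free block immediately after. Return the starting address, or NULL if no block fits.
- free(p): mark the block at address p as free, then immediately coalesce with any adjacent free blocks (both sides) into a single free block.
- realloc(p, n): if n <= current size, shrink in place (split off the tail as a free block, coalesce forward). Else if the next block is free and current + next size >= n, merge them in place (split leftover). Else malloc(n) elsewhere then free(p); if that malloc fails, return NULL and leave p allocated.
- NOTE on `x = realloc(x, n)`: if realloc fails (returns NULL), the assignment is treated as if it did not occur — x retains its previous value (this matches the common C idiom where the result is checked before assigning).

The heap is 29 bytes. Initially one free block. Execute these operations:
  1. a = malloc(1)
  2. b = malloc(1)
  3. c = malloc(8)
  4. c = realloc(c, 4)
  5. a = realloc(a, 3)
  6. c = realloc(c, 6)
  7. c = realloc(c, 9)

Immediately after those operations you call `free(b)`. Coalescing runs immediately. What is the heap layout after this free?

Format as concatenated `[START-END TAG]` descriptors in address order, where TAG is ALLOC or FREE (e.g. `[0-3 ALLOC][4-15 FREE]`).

Answer: [0-5 FREE][6-8 ALLOC][9-17 ALLOC][18-28 FREE]

Derivation:
Op 1: a = malloc(1) -> a = 0; heap: [0-0 ALLOC][1-28 FREE]
Op 2: b = malloc(1) -> b = 1; heap: [0-0 ALLOC][1-1 ALLOC][2-28 FREE]
Op 3: c = malloc(8) -> c = 2; heap: [0-0 ALLOC][1-1 ALLOC][2-9 ALLOC][10-28 FREE]
Op 4: c = realloc(c, 4) -> c = 2; heap: [0-0 ALLOC][1-1 ALLOC][2-5 ALLOC][6-28 FREE]
Op 5: a = realloc(a, 3) -> a = 6; heap: [0-0 FREE][1-1 ALLOC][2-5 ALLOC][6-8 ALLOC][9-28 FREE]
Op 6: c = realloc(c, 6) -> c = 9; heap: [0-0 FREE][1-1 ALLOC][2-5 FREE][6-8 ALLOC][9-14 ALLOC][15-28 FREE]
Op 7: c = realloc(c, 9) -> c = 9; heap: [0-0 FREE][1-1 ALLOC][2-5 FREE][6-8 ALLOC][9-17 ALLOC][18-28 FREE]
free(b): b = 1 -> block [1-1 ALLOC]; mark free, coalesce with adjacent free neighbors -> [0-5 FREE][6-8 ALLOC][9-17 ALLOC][18-28 FREE]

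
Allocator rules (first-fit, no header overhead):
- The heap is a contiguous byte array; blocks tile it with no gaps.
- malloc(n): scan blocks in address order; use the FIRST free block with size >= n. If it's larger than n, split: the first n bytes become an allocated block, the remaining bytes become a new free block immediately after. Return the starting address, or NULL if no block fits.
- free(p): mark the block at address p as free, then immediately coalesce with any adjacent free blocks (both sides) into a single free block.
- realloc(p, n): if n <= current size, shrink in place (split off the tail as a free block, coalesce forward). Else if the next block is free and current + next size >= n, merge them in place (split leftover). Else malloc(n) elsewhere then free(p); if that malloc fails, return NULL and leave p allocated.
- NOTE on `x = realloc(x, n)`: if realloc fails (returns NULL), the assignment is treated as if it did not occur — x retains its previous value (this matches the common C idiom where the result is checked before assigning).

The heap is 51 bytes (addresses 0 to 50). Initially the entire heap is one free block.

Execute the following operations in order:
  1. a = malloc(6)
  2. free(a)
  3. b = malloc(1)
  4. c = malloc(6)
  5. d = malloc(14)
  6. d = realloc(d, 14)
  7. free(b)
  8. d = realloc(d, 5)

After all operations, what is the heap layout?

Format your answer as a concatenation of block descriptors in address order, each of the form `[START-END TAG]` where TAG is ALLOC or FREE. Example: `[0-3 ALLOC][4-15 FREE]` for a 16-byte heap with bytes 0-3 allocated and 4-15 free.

Op 1: a = malloc(6) -> a = 0; heap: [0-5 ALLOC][6-50 FREE]
Op 2: free(a) -> (freed a); heap: [0-50 FREE]
Op 3: b = malloc(1) -> b = 0; heap: [0-0 ALLOC][1-50 FREE]
Op 4: c = malloc(6) -> c = 1; heap: [0-0 ALLOC][1-6 ALLOC][7-50 FREE]
Op 5: d = malloc(14) -> d = 7; heap: [0-0 ALLOC][1-6 ALLOC][7-20 ALLOC][21-50 FREE]
Op 6: d = realloc(d, 14) -> d = 7; heap: [0-0 ALLOC][1-6 ALLOC][7-20 ALLOC][21-50 FREE]
Op 7: free(b) -> (freed b); heap: [0-0 FREE][1-6 ALLOC][7-20 ALLOC][21-50 FREE]
Op 8: d = realloc(d, 5) -> d = 7; heap: [0-0 FREE][1-6 ALLOC][7-11 ALLOC][12-50 FREE]

Answer: [0-0 FREE][1-6 ALLOC][7-11 ALLOC][12-50 FREE]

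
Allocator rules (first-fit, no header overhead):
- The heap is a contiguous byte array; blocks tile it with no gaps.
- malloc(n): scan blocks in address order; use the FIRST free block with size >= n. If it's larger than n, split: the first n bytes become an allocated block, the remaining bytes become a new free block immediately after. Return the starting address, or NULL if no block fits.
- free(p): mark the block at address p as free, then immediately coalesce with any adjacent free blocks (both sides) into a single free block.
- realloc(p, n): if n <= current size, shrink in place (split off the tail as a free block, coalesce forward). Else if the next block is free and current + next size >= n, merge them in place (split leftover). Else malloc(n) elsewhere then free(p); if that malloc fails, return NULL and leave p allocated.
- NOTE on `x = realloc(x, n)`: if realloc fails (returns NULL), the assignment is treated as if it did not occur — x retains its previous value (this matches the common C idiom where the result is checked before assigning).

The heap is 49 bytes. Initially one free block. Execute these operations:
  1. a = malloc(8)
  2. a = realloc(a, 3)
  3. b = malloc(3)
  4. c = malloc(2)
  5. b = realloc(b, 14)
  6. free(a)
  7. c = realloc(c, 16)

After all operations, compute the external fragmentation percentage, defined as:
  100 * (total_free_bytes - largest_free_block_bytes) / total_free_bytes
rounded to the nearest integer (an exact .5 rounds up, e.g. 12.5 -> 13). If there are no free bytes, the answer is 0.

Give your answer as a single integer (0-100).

Answer: 42

Derivation:
Op 1: a = malloc(8) -> a = 0; heap: [0-7 ALLOC][8-48 FREE]
Op 2: a = realloc(a, 3) -> a = 0; heap: [0-2 ALLOC][3-48 FREE]
Op 3: b = malloc(3) -> b = 3; heap: [0-2 ALLOC][3-5 ALLOC][6-48 FREE]
Op 4: c = malloc(2) -> c = 6; heap: [0-2 ALLOC][3-5 ALLOC][6-7 ALLOC][8-48 FREE]
Op 5: b = realloc(b, 14) -> b = 8; heap: [0-2 ALLOC][3-5 FREE][6-7 ALLOC][8-21 ALLOC][22-48 FREE]
Op 6: free(a) -> (freed a); heap: [0-5 FREE][6-7 ALLOC][8-21 ALLOC][22-48 FREE]
Op 7: c = realloc(c, 16) -> c = 22; heap: [0-7 FREE][8-21 ALLOC][22-37 ALLOC][38-48 FREE]
Free blocks: [8 11] total_free=19 largest=11 -> 100*(19-11)/19 = 800/19 ≈ 42.105 -> rounds to 42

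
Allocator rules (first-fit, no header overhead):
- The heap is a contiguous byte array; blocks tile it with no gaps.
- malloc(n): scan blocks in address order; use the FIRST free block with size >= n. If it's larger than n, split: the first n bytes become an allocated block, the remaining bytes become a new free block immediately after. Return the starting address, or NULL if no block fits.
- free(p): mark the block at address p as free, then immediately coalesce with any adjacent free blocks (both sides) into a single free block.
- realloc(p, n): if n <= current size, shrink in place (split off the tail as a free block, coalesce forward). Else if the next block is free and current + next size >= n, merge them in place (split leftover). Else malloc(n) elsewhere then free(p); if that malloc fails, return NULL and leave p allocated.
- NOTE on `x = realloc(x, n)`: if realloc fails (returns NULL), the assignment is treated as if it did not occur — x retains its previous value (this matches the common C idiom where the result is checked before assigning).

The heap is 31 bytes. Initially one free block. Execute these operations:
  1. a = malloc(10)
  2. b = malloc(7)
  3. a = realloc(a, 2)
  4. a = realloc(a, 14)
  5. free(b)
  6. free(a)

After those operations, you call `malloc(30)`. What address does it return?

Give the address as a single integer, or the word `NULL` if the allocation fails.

Answer: 0

Derivation:
Op 1: a = malloc(10) -> a = 0; heap: [0-9 ALLOC][10-30 FREE]
Op 2: b = malloc(7) -> b = 10; heap: [0-9 ALLOC][10-16 ALLOC][17-30 FREE]
Op 3: a = realloc(a, 2) -> a = 0; heap: [0-1 ALLOC][2-9 FREE][10-16 ALLOC][17-30 FREE]
Op 4: a = realloc(a, 14) -> a = 17; heap: [0-9 FREE][10-16 ALLOC][17-30 ALLOC]
Op 5: free(b) -> (freed b); heap: [0-16 FREE][17-30 ALLOC]
Op 6: free(a) -> (freed a); heap: [0-30 FREE]
malloc(30): first-fit scan over [0-30 FREE] -> 0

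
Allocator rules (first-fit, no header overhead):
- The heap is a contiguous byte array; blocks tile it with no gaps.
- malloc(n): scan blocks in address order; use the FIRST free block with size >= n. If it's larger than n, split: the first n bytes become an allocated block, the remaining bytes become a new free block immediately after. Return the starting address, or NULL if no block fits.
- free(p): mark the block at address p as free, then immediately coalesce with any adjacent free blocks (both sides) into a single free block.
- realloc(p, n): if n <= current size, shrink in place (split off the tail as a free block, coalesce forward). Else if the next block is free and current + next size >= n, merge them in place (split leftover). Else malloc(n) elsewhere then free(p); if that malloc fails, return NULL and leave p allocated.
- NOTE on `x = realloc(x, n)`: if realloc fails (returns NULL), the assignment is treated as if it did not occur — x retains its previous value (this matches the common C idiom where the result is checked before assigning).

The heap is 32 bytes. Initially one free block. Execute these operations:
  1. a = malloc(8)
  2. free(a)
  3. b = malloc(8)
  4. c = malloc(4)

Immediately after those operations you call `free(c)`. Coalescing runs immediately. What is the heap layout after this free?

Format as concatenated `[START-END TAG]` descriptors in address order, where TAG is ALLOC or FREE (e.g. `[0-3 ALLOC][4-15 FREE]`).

Op 1: a = malloc(8) -> a = 0; heap: [0-7 ALLOC][8-31 FREE]
Op 2: free(a) -> (freed a); heap: [0-31 FREE]
Op 3: b = malloc(8) -> b = 0; heap: [0-7 ALLOC][8-31 FREE]
Op 4: c = malloc(4) -> c = 8; heap: [0-7 ALLOC][8-11 ALLOC][12-31 FREE]
free(c): c = 8 -> block [8-11 ALLOC]; mark free, coalesce with adjacent free neighbors -> [0-7 ALLOC][8-31 FREE]

Answer: [0-7 ALLOC][8-31 FREE]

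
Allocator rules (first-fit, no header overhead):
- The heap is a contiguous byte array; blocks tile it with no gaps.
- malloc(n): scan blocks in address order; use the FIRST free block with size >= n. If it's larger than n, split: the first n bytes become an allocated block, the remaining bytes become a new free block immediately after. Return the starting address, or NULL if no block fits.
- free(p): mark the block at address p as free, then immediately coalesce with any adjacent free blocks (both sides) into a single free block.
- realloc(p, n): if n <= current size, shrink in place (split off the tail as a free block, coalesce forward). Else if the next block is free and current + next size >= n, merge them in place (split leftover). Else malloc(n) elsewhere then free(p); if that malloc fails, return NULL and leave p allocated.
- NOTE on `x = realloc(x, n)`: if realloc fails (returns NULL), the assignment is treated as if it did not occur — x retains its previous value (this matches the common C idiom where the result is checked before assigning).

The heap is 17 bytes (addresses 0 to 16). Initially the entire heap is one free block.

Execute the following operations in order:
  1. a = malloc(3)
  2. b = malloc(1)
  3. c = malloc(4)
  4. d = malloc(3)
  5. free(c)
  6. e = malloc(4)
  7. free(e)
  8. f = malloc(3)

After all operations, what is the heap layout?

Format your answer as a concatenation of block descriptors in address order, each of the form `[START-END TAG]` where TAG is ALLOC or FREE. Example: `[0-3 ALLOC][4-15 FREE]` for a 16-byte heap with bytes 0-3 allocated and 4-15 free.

Op 1: a = malloc(3) -> a = 0; heap: [0-2 ALLOC][3-16 FREE]
Op 2: b = malloc(1) -> b = 3; heap: [0-2 ALLOC][3-3 ALLOC][4-16 FREE]
Op 3: c = malloc(4) -> c = 4; heap: [0-2 ALLOC][3-3 ALLOC][4-7 ALLOC][8-16 FREE]
Op 4: d = malloc(3) -> d = 8; heap: [0-2 ALLOC][3-3 ALLOC][4-7 ALLOC][8-10 ALLOC][11-16 FREE]
Op 5: free(c) -> (freed c); heap: [0-2 ALLOC][3-3 ALLOC][4-7 FREE][8-10 ALLOC][11-16 FREE]
Op 6: e = malloc(4) -> e = 4; heap: [0-2 ALLOC][3-3 ALLOC][4-7 ALLOC][8-10 ALLOC][11-16 FREE]
Op 7: free(e) -> (freed e); heap: [0-2 ALLOC][3-3 ALLOC][4-7 FREE][8-10 ALLOC][11-16 FREE]
Op 8: f = malloc(3) -> f = 4; heap: [0-2 ALLOC][3-3 ALLOC][4-6 ALLOC][7-7 FREE][8-10 ALLOC][11-16 FREE]

Answer: [0-2 ALLOC][3-3 ALLOC][4-6 ALLOC][7-7 FREE][8-10 ALLOC][11-16 FREE]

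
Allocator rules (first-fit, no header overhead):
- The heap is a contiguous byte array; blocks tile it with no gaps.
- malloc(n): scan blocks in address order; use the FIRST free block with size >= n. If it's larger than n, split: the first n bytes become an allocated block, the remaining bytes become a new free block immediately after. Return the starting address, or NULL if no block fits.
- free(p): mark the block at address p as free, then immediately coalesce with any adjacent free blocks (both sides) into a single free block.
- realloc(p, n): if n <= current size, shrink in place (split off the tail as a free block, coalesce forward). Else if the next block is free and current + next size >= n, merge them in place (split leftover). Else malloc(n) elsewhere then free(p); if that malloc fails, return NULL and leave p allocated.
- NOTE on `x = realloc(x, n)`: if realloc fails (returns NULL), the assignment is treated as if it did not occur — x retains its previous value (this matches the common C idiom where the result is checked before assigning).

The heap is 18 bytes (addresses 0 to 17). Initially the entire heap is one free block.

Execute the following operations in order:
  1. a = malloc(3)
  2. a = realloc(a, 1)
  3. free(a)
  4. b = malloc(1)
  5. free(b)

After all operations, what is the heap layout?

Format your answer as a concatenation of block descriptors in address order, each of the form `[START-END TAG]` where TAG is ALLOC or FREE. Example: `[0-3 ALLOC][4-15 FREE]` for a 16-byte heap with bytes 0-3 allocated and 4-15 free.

Answer: [0-17 FREE]

Derivation:
Op 1: a = malloc(3) -> a = 0; heap: [0-2 ALLOC][3-17 FREE]
Op 2: a = realloc(a, 1) -> a = 0; heap: [0-0 ALLOC][1-17 FREE]
Op 3: free(a) -> (freed a); heap: [0-17 FREE]
Op 4: b = malloc(1) -> b = 0; heap: [0-0 ALLOC][1-17 FREE]
Op 5: free(b) -> (freed b); heap: [0-17 FREE]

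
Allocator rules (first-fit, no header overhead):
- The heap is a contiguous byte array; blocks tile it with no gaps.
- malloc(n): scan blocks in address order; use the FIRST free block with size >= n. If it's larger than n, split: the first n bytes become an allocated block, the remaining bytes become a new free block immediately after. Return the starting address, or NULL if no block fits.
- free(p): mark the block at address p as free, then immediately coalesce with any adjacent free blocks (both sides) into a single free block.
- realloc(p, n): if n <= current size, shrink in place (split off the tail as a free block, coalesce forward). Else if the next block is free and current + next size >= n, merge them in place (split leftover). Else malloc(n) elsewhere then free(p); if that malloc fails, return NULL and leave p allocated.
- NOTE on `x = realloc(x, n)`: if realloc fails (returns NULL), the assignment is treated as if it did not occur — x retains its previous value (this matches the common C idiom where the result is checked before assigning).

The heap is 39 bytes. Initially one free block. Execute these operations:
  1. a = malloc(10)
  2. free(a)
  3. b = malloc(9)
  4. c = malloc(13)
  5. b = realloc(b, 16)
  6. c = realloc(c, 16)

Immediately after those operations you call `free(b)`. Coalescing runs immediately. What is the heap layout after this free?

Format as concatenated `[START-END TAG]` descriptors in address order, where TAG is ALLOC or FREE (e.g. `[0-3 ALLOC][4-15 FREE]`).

Answer: [0-8 FREE][9-21 ALLOC][22-38 FREE]

Derivation:
Op 1: a = malloc(10) -> a = 0; heap: [0-9 ALLOC][10-38 FREE]
Op 2: free(a) -> (freed a); heap: [0-38 FREE]
Op 3: b = malloc(9) -> b = 0; heap: [0-8 ALLOC][9-38 FREE]
Op 4: c = malloc(13) -> c = 9; heap: [0-8 ALLOC][9-21 ALLOC][22-38 FREE]
Op 5: b = realloc(b, 16) -> b = 22; heap: [0-8 FREE][9-21 ALLOC][22-37 ALLOC][38-38 FREE]
Op 6: c = realloc(c, 16) -> NULL (c unchanged); heap: [0-8 FREE][9-21 ALLOC][22-37 ALLOC][38-38 FREE]
free(b): b = 22 -> block [22-37 ALLOC]; mark free, coalesce with adjacent free neighbors -> [0-8 FREE][9-21 ALLOC][22-38 FREE]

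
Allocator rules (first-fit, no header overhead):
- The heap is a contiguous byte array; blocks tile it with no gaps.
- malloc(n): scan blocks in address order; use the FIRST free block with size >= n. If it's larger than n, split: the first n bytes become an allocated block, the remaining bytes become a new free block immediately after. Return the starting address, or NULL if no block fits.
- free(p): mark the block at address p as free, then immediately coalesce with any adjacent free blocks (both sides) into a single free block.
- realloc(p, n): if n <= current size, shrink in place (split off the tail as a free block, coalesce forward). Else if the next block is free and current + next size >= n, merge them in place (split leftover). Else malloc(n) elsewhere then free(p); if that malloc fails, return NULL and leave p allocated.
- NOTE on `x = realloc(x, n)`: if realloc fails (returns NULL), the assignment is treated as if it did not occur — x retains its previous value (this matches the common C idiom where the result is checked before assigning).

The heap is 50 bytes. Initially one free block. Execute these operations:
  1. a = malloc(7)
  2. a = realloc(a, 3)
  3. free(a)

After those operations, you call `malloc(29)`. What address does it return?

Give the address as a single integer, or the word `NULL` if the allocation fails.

Answer: 0

Derivation:
Op 1: a = malloc(7) -> a = 0; heap: [0-6 ALLOC][7-49 FREE]
Op 2: a = realloc(a, 3) -> a = 0; heap: [0-2 ALLOC][3-49 FREE]
Op 3: free(a) -> (freed a); heap: [0-49 FREE]
malloc(29): first-fit scan over [0-49 FREE] -> 0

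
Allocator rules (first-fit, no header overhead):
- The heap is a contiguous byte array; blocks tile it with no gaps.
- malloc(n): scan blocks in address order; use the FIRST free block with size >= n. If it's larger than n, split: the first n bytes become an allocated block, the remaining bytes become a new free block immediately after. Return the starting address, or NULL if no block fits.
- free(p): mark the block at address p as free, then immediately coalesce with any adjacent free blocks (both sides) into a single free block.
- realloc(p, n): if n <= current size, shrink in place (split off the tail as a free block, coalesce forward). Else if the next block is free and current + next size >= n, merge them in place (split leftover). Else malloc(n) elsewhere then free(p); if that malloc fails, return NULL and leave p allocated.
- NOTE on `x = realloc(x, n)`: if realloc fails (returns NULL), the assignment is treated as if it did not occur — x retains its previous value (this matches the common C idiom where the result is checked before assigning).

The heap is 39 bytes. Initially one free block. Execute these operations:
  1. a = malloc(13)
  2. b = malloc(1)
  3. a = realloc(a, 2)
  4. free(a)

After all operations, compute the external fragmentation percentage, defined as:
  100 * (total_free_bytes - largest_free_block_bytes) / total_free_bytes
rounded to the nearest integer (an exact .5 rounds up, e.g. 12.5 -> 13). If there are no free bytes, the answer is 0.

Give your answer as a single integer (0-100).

Answer: 34

Derivation:
Op 1: a = malloc(13) -> a = 0; heap: [0-12 ALLOC][13-38 FREE]
Op 2: b = malloc(1) -> b = 13; heap: [0-12 ALLOC][13-13 ALLOC][14-38 FREE]
Op 3: a = realloc(a, 2) -> a = 0; heap: [0-1 ALLOC][2-12 FREE][13-13 ALLOC][14-38 FREE]
Op 4: free(a) -> (freed a); heap: [0-12 FREE][13-13 ALLOC][14-38 FREE]
Free blocks: [13 25] total_free=38 largest=25 -> 100*(38-25)/38 = 1300/38 ≈ 34.211 -> rounds to 34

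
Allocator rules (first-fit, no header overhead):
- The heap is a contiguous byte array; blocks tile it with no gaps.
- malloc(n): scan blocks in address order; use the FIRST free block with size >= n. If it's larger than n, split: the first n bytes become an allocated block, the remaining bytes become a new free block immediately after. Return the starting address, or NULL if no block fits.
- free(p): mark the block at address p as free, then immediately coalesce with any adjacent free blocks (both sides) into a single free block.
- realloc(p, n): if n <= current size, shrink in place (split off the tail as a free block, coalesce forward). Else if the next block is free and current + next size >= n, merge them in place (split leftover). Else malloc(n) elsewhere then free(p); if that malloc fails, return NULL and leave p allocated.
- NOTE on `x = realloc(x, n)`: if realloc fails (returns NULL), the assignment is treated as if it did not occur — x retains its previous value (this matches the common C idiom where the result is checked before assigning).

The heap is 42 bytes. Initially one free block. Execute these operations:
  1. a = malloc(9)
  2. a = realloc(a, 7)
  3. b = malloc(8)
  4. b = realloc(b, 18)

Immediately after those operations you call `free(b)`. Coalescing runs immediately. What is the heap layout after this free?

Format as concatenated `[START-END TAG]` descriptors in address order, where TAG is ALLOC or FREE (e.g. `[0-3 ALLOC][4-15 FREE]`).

Answer: [0-6 ALLOC][7-41 FREE]

Derivation:
Op 1: a = malloc(9) -> a = 0; heap: [0-8 ALLOC][9-41 FREE]
Op 2: a = realloc(a, 7) -> a = 0; heap: [0-6 ALLOC][7-41 FREE]
Op 3: b = malloc(8) -> b = 7; heap: [0-6 ALLOC][7-14 ALLOC][15-41 FREE]
Op 4: b = realloc(b, 18) -> b = 7; heap: [0-6 ALLOC][7-24 ALLOC][25-41 FREE]
free(b): b = 7 -> block [7-24 ALLOC]; mark free, coalesce with adjacent free neighbors -> [0-6 ALLOC][7-41 FREE]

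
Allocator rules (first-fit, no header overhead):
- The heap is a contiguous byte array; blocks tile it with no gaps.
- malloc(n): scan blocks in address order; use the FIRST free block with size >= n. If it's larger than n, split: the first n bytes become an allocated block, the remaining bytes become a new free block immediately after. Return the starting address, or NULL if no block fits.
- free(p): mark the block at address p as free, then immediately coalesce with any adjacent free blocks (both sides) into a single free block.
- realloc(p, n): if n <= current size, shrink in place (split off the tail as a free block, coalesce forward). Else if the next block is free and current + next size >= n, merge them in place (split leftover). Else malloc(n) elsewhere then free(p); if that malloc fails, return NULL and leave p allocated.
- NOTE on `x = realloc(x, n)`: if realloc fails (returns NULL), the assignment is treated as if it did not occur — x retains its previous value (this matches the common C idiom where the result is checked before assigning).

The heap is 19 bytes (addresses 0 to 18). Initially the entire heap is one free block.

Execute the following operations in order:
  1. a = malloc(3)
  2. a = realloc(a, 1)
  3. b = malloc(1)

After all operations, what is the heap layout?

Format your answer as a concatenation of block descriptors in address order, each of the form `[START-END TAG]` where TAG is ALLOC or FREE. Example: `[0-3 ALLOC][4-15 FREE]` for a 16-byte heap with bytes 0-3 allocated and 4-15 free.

Answer: [0-0 ALLOC][1-1 ALLOC][2-18 FREE]

Derivation:
Op 1: a = malloc(3) -> a = 0; heap: [0-2 ALLOC][3-18 FREE]
Op 2: a = realloc(a, 1) -> a = 0; heap: [0-0 ALLOC][1-18 FREE]
Op 3: b = malloc(1) -> b = 1; heap: [0-0 ALLOC][1-1 ALLOC][2-18 FREE]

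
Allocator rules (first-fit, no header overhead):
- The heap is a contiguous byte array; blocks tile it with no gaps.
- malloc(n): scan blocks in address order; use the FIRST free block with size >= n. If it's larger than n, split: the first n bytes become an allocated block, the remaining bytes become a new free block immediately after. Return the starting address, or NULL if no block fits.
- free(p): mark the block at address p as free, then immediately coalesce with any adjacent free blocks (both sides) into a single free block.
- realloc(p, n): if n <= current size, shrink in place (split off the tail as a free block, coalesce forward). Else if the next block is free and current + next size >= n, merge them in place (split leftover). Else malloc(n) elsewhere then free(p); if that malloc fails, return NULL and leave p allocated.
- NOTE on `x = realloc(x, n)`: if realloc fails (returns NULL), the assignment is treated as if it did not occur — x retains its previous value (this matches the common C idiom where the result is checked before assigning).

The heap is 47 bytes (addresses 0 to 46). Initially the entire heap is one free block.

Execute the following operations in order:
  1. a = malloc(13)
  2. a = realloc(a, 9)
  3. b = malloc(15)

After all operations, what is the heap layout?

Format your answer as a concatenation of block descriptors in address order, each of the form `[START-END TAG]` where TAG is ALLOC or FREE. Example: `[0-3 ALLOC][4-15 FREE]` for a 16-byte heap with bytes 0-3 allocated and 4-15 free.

Answer: [0-8 ALLOC][9-23 ALLOC][24-46 FREE]

Derivation:
Op 1: a = malloc(13) -> a = 0; heap: [0-12 ALLOC][13-46 FREE]
Op 2: a = realloc(a, 9) -> a = 0; heap: [0-8 ALLOC][9-46 FREE]
Op 3: b = malloc(15) -> b = 9; heap: [0-8 ALLOC][9-23 ALLOC][24-46 FREE]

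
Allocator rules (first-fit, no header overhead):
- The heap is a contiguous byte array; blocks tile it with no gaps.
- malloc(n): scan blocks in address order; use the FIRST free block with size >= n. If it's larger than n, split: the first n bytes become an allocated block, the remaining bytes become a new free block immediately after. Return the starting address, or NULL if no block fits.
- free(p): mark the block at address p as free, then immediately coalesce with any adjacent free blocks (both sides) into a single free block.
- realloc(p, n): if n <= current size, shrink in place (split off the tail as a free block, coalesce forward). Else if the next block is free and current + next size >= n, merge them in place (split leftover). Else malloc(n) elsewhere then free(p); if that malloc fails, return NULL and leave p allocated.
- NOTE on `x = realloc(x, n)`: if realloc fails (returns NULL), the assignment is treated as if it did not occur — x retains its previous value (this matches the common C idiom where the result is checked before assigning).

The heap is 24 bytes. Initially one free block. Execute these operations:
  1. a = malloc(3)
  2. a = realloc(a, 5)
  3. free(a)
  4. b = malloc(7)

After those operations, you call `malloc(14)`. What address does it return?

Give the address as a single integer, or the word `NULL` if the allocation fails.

Answer: 7

Derivation:
Op 1: a = malloc(3) -> a = 0; heap: [0-2 ALLOC][3-23 FREE]
Op 2: a = realloc(a, 5) -> a = 0; heap: [0-4 ALLOC][5-23 FREE]
Op 3: free(a) -> (freed a); heap: [0-23 FREE]
Op 4: b = malloc(7) -> b = 0; heap: [0-6 ALLOC][7-23 FREE]
malloc(14): first-fit scan over [0-6 ALLOC][7-23 FREE] -> 7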